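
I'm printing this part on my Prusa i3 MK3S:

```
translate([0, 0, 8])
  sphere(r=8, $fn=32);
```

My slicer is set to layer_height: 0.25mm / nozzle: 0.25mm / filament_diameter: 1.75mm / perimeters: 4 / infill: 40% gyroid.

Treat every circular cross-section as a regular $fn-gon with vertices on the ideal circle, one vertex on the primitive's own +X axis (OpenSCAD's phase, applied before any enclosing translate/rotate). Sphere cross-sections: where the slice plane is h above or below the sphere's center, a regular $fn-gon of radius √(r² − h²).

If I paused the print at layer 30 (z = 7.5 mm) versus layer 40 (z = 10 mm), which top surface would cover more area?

Layer 30 (z = 7.5): the r=8 sphere slices to a regular 32-gon of circumradius 7.984 (√(r²−h²) with h=0.5 from center) (area = (32/2)·7.984²·sin(360°/32) = 198.99 mm²). So its area = 198.99 mm². Layer 40 (z = 10): the sphere: section is a regular 32-gon, circumradius = √(r²−h²) = √(8²−2²) = 7.746 (area = (32/2)·7.746²·sin(360°/32) = 187.29 mm²). So its area = 187.29 mm². Layer 30 is larger (198.99 vs 187.29 mm²).

layer 30 (z = 7.5 mm)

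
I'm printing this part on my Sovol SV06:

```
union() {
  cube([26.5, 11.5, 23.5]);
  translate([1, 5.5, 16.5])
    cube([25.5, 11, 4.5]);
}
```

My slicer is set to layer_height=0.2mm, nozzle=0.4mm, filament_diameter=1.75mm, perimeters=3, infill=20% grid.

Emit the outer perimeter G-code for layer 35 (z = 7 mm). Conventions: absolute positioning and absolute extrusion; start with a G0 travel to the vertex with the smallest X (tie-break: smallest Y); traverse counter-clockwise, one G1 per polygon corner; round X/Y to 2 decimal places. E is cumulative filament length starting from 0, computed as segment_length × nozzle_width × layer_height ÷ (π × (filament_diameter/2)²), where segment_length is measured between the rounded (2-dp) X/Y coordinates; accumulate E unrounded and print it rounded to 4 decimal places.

At z = 7 mm: the cube (footprint 26.5×11.5) is included at this height; the cube at (1, 5.5) does not reach this height (z outside [16.5, 21]); Combining (union): only the 26.5×11.5 cube is present, so the union is just that shape — 1 connected region. The outline is a single polygon with 4 vertices. Extrusion per mm of travel: 0.4 × 0.2 / (π × 0.875²) = 0.033260. Accumulating E over each segment gives final E = 2.5278.

G0 X0.00 Y0.00 Z7.00
G1 X26.50 Y0.00 E0.8814
G1 X26.50 Y11.50 E1.2639
G1 X0.00 Y11.50 E2.1453
G1 X0.00 Y0.00 E2.5278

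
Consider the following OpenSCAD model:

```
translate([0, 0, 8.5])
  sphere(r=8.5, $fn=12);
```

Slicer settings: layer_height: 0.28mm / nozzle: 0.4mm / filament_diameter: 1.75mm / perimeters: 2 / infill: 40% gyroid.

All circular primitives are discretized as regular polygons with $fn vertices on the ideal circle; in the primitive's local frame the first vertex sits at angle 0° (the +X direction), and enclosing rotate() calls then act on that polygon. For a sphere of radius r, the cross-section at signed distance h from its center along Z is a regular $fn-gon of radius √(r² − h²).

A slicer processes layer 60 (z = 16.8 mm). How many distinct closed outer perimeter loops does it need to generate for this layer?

1

At z = 16.8 mm: the r=8.5 sphere slices to a regular 12-gon of circumradius 1.833 (√(r²−h²) with h=8.3 from center). The result has 1 disconnected region.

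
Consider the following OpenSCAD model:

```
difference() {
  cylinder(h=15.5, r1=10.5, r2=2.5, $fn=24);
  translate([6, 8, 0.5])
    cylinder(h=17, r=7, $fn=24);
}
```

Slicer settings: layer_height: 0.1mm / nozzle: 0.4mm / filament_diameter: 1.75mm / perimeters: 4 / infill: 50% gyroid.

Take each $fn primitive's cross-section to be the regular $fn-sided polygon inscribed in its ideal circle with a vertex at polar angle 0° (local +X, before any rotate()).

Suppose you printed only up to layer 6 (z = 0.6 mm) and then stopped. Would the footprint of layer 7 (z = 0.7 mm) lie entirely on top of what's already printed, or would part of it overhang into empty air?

Compare the two slices. At z = 0.6: the cone: at t=0.039 of its height the radius interpolates to r₁+(r₂−r₁)t = 10.190, giving a regular 24-gon of that circumradius (area = (24/2)·10.190²·sin(360°/24) = 322.52 mm²); the cylinder at (6, 8): section is a regular 24-gon, circumradius r=7 (area = (24/2)·7.000²·sin(360°/24) = 152.19 mm²); After the difference (first − rest): starting from the cone (322.52 mm²), the r=7 cylinder at (6, 8) partially overlaps it — only the 66.64 mm² overlap (of its 152.19 mm²) is removed, clipping the outline — area = 255.88 mm². At z = 0.7: the cone: at t=0.045 of its height the radius interpolates to r₁+(r₂−r₁)t = 10.139, giving a regular 24-gon of that circumradius (area = (24/2)·10.139²·sin(360°/24) = 319.26 mm²); the cylinder at (6, 8): section is a regular 24-gon, circumradius r=7 (area = (24/2)·7.000²·sin(360°/24) = 152.19 mm²); After the difference (first − rest): starting from the cone (319.26 mm²), the r=7 cylinder at (6, 8) partially overlaps it — only the 65.91 mm² overlap (of its 152.19 mm²) is removed, clipping the outline — area = 253.35 mm². Checking containment: the cross-section at z = 0.7 is a subset of the cross-section at z = 0.6.

entirely on top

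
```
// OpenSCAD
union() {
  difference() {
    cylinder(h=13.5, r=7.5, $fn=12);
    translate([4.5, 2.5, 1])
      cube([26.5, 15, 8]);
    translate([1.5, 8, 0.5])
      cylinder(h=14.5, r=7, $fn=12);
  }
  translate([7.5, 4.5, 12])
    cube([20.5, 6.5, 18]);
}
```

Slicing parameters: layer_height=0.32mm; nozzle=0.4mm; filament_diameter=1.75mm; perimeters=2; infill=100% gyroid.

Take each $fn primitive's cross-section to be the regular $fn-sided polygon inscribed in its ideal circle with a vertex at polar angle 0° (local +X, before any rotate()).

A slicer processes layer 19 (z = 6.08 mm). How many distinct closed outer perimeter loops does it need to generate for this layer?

At z = 6.08 mm: the r=7.5 cylinder gives a regular 12-gon of circumradius 7.5 (constant along its height); the cube at (4.5, 2.5) (footprint 26.5×15) is included at this height; the r=7 cylinder at (1.5, 8) contributes a regular 12-gon of circumradius 7; After the difference (first − rest): starting from the r=7.5 cylinder, the 26.5×15 cube at (4.5, 2.5) partially overlaps it — only the 4.69 mm² overlap (of its 397.50 mm²) is removed, clipping the outline; the r=7 cylinder at (1.5, 8) partially overlaps it — only the 45.04 mm² overlap (of its 147.00 mm²) is removed, clipping the outline — 1 connected region; the cube at (7.5, 4.5) is absent (z outside [12, 30]); Merging all regions: only the result so far is present, so the union is just that shape — 1 connected region. The result has 1 disconnected region.

1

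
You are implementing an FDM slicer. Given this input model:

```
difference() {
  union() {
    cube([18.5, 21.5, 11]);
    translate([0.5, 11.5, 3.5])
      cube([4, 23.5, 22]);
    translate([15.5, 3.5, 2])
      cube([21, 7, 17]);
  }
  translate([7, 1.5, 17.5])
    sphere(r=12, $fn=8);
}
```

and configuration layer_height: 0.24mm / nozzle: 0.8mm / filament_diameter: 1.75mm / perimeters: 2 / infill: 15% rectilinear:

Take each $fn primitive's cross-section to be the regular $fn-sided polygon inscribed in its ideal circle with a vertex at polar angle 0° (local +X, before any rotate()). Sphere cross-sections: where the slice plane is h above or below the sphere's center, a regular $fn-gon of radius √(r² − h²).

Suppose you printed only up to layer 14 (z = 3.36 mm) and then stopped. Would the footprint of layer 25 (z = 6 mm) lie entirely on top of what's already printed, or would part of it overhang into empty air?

part overhangs

Compare the two slices. At z = 3.36: the cube is present — its section is the full 18.5×21.5 rectangle (area 397.75 mm²); the cube at (0.5, 11.5) is absent (z outside [3.5, 25.5]); the cube at (15.5, 3.5) (footprint 21×7) is included at this height (area 147.00 mm²); Combining (union): the regions partially overlap — summed areas 544.75 mm² minus the doubly-counted overlap 21.00 mm² gives 523.75 mm² — area = 523.75 mm²; the sphere at (7, 1.5) is absent (|z−center|=14.140 > r=12); After the difference (first − rest): none of the subtracted shapes is present at this height, so that combined region is unchanged — area = 523.75 mm². At z = 6: the cube (footprint 18.5×21.5) is included at this height (area 397.75 mm²); the cube at (0.5, 11.5) (footprint 4×23.5) is included at this height (area 94.00 mm²); the 21×7 cube at (15.5, 3.5) contributes its full rectangle (area 147.00 mm²); Merging all regions: the regions partially overlap — summed areas 638.75 mm² minus the doubly-counted overlap 61.00 mm² gives 577.75 mm² — area = 577.75 mm²; the r=12 sphere at (7, 1.5) contributes a regular 8-gon of circumradius √(12²−11.5²) = 3.428 (area = (8/2)·3.428²·sin(360°/8) = 33.23 mm²); Taking the first minus the rest: starting from the result so far (577.75 mm²), the r=12 sphere at (7, 1.5) partially overlaps it — only the 25.97 mm² overlap (of its 33.23 mm²) is removed, clipping the outline — area = 551.78 mm². Checking containment: at z = 6 the cross-section extends beyond the z = 3.36 cross-section by about 54.00 mm².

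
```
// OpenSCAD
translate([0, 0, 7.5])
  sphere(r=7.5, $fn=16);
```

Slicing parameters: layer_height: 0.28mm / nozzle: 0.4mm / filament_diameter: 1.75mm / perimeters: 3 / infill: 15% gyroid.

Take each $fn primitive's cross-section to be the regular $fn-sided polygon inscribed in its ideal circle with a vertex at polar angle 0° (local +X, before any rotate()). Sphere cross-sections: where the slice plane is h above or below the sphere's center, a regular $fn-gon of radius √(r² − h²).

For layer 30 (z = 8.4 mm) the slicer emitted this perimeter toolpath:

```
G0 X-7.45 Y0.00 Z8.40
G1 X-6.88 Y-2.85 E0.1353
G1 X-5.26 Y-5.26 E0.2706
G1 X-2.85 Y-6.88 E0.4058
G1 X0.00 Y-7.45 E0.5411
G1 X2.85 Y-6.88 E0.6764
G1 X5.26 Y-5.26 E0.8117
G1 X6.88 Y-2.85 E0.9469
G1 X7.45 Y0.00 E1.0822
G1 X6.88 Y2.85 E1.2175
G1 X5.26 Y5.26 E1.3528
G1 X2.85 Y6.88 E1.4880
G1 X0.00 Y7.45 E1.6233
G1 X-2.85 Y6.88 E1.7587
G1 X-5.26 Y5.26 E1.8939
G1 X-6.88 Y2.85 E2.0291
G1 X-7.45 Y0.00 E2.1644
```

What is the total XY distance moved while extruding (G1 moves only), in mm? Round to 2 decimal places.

46.48 mm

Sum the Euclidean lengths of each G1 segment: total = 46.48 mm.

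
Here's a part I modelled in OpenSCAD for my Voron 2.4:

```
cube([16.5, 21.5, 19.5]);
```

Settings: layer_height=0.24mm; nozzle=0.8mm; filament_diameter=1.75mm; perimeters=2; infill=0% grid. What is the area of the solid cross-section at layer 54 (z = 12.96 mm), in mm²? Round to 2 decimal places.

354.75 mm²

At z = 12.96 mm: the cube (footprint 16.5×21.5) is included at this height (area 354.75 mm²). Overall, the cross-section is a single solid region. Net area = 354.75 mm².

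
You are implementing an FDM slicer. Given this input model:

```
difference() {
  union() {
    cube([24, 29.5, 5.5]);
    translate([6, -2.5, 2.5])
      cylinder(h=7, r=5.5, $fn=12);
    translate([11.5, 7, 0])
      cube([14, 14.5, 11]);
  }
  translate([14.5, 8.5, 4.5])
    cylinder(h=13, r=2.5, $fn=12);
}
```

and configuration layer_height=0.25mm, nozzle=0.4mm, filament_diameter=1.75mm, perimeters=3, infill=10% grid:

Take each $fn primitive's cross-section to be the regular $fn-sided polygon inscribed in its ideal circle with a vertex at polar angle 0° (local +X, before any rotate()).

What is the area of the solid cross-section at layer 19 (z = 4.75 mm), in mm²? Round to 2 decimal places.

782.20 mm²

At z = 4.75 mm: the 24×29.5 cube contributes its full rectangle (area 708.00 mm²); the cylinder at (6, -2.5): section is a regular 12-gon, circumradius r=5.5 (area = (12/2)·5.500²·sin(360°/12) = 90.75 mm²); the cube at (11.5, 7) (footprint 14×14.5) is included at this height (area 203.00 mm²); Merging all regions: the regions partially overlap — summed areas 1001.75 mm² minus the doubly-counted overlap 200.80 mm² gives 800.95 mm² — area = 800.95 mm²; the r=2.5 cylinder at (14.5, 8.5) gives a regular 12-gon of circumradius 2.5 (constant along its height) (area = (12/2)·2.500²·sin(360°/12) = 18.75 mm²); Taking the first minus the rest: starting from the result so far (800.95 mm²), the r=2.5 cylinder at (14.5, 8.5) lies wholly inside it (removes its full 18.75 mm² and its 15.53 mm outline becomes a hole wall) — area = 782.20 mm². Overall, the cross-section is one region with 1 hole. Net area = 782.20 mm².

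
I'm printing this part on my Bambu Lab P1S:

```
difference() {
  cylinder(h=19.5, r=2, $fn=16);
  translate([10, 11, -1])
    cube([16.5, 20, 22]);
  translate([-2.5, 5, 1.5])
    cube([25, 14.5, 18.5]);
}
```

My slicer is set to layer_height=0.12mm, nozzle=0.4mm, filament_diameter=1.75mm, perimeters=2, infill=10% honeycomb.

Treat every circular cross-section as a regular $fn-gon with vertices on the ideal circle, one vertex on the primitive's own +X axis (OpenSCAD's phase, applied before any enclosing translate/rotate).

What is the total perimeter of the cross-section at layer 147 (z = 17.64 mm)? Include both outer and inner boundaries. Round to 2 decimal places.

12.49 mm

At z = 17.64 mm: the cylinder: section is a regular 16-gon, circumradius r=2 (perimeter = 2·16·2.000·sin(180°/16) = 12.49 mm); the cube at (10, 11) is present — its section is the full 16.5×20 rectangle (perimeter 73.00 mm); the cube at (-2.5, 5) is present — its section is the full 25×14.5 rectangle (perimeter 79.00 mm); Taking the first minus the rest: starting from the r=2 cylinder, the 16.5×20 cube at (10, 11) misses the remaining region (no effect); the 25×14.5 cube at (-2.5, 5) misses the remaining region (no effect) — boundary = 12.49 mm. Overall, the cross-section is a single solid region. Total boundary length (outer) = 12.49 mm.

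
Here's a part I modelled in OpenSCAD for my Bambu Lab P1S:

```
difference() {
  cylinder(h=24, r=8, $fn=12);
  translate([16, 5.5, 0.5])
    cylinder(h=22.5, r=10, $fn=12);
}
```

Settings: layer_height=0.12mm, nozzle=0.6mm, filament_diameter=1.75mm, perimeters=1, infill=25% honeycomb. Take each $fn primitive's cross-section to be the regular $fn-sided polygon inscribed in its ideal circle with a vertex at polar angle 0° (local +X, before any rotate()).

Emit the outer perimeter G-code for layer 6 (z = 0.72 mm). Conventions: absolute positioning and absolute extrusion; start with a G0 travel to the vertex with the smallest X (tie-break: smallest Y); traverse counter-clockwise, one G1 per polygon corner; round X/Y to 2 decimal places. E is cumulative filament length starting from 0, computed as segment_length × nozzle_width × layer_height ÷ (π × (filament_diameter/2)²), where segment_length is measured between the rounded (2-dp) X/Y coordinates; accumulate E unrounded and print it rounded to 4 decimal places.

At z = 0.72 mm: the cylinder: section is a regular 12-gon, circumradius r=8; the cylinder at (16, 5.5): section is a regular 12-gon, circumradius r=10; Subtracting the remaining from the first: starting from the r=8 cylinder, the r=10 cylinder at (16, 5.5) partially overlaps it — only the 2.21 mm² overlap (of its 300.00 mm²) is removed, clipping the outline — 1 connected region. The outline is a single polygon with 13 vertices. Extrusion per mm of travel: 0.6 × 0.12 / (π × 0.875²) = 0.029934. Accumulating E over each segment gives final E = 1.4867.

G0 X-8.00 Y0.00 Z0.72
G1 X-6.93 Y-4.00 E0.1239
G1 X-4.00 Y-6.93 E0.2480
G1 X0.00 Y-8.00 E0.3719
G1 X4.00 Y-6.93 E0.4959
G1 X6.93 Y-4.00 E0.6199
G1 X7.97 Y-0.13 E0.7399
G1 X7.34 Y0.50 E0.7665
G1 X6.21 Y4.72 E0.8973
G1 X4.00 Y6.93 E0.9909
G1 X0.00 Y8.00 E1.1148
G1 X-4.00 Y6.93 E1.2388
G1 X-6.93 Y4.00 E1.3628
G1 X-8.00 Y0.00 E1.4867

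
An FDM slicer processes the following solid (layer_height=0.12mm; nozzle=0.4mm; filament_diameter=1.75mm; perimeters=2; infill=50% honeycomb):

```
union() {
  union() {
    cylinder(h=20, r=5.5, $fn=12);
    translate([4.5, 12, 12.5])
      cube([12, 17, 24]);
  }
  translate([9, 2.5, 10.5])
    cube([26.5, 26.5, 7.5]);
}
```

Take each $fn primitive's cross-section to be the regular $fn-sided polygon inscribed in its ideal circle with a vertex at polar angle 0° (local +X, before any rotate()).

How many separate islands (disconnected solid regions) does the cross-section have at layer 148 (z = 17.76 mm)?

2

At z = 17.76 mm: the r=5.5 cylinder contributes a regular 12-gon of circumradius 5.5; the cube at (4.5, 12) (footprint 12×17) is included at this height; Taking the union: the 2 present regions are separate (no shared area or edge), so areas and boundary lengths simply add and each stays a separate island — 2 connected regions; the 26.5×26.5 cube at (9, 2.5) contributes its full rectangle; Taking the union: the regions partially overlap (shared area 127.50 mm²), so overlapping operands fuse into one piece — 2 connected regions. Overall, the cross-section has 2 separate islands. Island count = 2.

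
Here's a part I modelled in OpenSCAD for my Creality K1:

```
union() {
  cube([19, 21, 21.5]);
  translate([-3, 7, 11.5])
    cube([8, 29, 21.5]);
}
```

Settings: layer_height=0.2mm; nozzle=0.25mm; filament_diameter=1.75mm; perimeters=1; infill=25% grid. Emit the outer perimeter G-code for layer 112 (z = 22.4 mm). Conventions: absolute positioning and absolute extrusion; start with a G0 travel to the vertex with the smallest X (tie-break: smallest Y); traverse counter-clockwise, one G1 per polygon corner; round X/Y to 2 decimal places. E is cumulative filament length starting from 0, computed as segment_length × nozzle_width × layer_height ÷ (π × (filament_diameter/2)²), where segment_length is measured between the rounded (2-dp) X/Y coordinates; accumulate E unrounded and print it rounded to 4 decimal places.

G0 X-3.00 Y7.00 Z22.40
G1 X5.00 Y7.00 E0.1663
G1 X5.00 Y36.00 E0.7691
G1 X-3.00 Y36.00 E0.9354
G1 X-3.00 Y7.00 E1.5383

At z = 22.4 mm: the cube is not intersected at this z (z outside [0, 21.5]); the 8×29 cube at (-3, 7) contributes its full rectangle; Combining (union): only the 8×29 cube at (-3, 7) is present, so the union is just that shape — 1 connected region. The outline is a single polygon with 4 vertices. Extrusion per mm of travel: 0.25 × 0.2 / (π × 0.875²) = 0.020788. Accumulating E over each segment gives final E = 1.5383.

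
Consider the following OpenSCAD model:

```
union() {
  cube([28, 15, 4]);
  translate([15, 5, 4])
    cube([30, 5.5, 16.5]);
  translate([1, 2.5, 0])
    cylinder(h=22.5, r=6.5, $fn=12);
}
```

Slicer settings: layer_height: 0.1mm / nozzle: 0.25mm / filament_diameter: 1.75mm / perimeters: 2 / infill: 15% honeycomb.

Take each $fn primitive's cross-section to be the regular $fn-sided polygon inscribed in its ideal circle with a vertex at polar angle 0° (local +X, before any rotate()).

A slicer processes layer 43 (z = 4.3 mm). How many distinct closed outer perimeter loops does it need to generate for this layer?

2

At z = 4.3 mm: the cube does not reach this height (z outside [0, 4]); the cube at (15, 5) (footprint 30×5.5) is included at this height; the r=6.5 cylinder at (1, 2.5) gives a regular 12-gon of circumradius 6.5 (constant along its height); Merging all regions: the 2 present regions are separate (no shared area or edge), so areas and boundary lengths simply add and each stays a separate island — 2 connected regions. The result has 2 disconnected regions.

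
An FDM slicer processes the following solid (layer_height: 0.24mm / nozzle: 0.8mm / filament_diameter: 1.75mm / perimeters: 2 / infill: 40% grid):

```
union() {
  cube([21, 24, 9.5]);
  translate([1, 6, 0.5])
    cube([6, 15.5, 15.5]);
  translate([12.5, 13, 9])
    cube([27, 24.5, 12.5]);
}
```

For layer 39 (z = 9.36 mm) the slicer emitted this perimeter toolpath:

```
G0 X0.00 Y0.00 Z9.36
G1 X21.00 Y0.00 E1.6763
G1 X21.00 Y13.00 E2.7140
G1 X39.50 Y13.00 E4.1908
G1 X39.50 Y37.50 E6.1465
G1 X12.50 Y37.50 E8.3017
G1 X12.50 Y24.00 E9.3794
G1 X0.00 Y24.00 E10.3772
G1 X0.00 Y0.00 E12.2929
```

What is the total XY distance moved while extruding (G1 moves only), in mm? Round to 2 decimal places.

Sum the Euclidean lengths of each G1 segment: total = 154.00 mm.

154.00 mm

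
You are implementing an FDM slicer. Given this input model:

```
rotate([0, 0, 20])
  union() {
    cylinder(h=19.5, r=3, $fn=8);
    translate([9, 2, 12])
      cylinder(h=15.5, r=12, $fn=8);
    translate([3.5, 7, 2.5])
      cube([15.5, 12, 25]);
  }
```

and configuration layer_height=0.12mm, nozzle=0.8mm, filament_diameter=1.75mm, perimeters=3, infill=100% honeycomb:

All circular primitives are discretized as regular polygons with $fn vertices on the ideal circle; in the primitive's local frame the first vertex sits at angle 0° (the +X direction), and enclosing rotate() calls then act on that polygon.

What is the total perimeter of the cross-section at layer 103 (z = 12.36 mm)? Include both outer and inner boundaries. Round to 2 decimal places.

At z = 12.36 mm: the r=3 cylinder gives a regular 8-gon of circumradius 3 (constant along its height) (perimeter = 2·8·3.000·sin(180°/8) = 18.37 mm); the r=12 cylinder at (9, 2) contributes a regular 8-gon of circumradius 12 (perimeter = 2·8·12.000·sin(180°/8) = 73.48 mm); the cube at (3.5, 7) is present — its section is the full 15.5×12 rectangle (perimeter 55.00 mm); Taking the union: the regions partially overlap (shared area 102.35 mm²), so the edge portions inside another operand are dropped and the merged outline is re-measured after clipping — boundary = 90.05 mm; (whole slice rotated 20° about Z — lengths, areas and connectivity unchanged). Overall, the cross-section is a single solid region. Total boundary length (outer) = 90.05 mm.

90.05 mm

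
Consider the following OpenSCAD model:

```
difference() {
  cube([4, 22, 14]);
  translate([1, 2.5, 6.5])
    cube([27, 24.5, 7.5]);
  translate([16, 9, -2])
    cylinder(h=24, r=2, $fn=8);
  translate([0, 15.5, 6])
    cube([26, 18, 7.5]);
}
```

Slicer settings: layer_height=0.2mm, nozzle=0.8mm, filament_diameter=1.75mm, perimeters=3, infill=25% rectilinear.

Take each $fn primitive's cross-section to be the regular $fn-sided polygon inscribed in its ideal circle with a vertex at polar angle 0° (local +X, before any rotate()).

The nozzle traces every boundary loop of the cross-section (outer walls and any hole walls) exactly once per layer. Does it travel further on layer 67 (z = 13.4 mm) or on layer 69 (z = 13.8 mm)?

Layer 67 (z = 13.4): the 4×22 cube contributes its full rectangle (perimeter 52.00 mm); the 27×24.5 cube at (1, 2.5) contributes its full rectangle (perimeter 103.00 mm); the r=2 cylinder at (16, 9) gives a regular 8-gon of circumradius 2 (constant along its height) (perimeter = 2·8·2.000·sin(180°/8) = 12.25 mm); the cube at (0, 15.5) is present — its section is the full 26×18 rectangle (perimeter 88.00 mm); Taking the first minus the rest: starting from the 4×22 cube, the 27×24.5 cube at (1, 2.5) partially overlaps it — only the 58.50 mm² overlap (of its 661.50 mm²) is removed, clipping the outline; the r=2 cylinder at (16, 9) misses the remaining region (no effect); the 26×18 cube at (0, 15.5) partially overlaps it — only the 6.50 mm² overlap (of its 468.00 mm²) is removed, clipping the outline — boundary = 39.00 mm. So its perimeter = 39.00 mm. Layer 69 (z = 13.8): the cube (footprint 4×22) is included at this height (perimeter 52.00 mm); the cube at (1, 2.5) (footprint 27×24.5) is included at this height (perimeter 103.00 mm); the cylinder at (16, 9): section is a regular 8-gon, circumradius r=2 (perimeter = 2·8·2.000·sin(180°/8) = 12.25 mm); the cube at (0, 15.5) is absent (z outside [6, 13.5]); After the difference (first − rest): starting from the 4×22 cube, the 27×24.5 cube at (1, 2.5) partially overlaps it — only the 58.50 mm² overlap (of its 661.50 mm²) is removed, clipping the outline; the r=2 cylinder at (16, 9) misses the remaining region (no effect) — boundary = 52.00 mm. So its perimeter = 52.00 mm. Layer 69 is larger (52.00 vs 39.00 mm).

layer 69 (z = 13.8 mm)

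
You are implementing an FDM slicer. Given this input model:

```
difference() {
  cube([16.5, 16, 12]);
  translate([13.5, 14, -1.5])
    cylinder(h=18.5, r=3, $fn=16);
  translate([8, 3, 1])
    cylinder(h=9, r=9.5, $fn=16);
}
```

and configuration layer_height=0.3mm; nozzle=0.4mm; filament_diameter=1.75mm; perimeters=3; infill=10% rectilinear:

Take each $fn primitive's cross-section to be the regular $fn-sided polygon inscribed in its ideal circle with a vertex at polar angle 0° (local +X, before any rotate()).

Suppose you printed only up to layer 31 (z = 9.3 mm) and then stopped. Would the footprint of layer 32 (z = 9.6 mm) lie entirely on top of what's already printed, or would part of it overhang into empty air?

Compare the two slices. At z = 9.3: the cube (footprint 16.5×16) is included at this height (area 264.00 mm²); the r=3 cylinder at (13.5, 14) contributes a regular 16-gon of circumradius 3 (area = (16/2)·3.000²·sin(360°/16) = 27.55 mm²); the r=9.5 cylinder at (8, 3) contributes a regular 16-gon of circumradius 9.5 (area = (16/2)·9.500²·sin(360°/16) = 276.30 mm²); Taking the first minus the rest: starting from the 16.5×16 cube (264.00 mm²), the r=3 cylinder at (13.5, 14) partially overlaps it — only the 24.64 mm² overlap (of its 27.55 mm²) is removed, clipping the outline; the r=9.5 cylinder at (8, 3) partially overlaps it — only the 180.62 mm² overlap (of its 276.30 mm²) is removed, clipping the outline — area = 58.74 mm². At z = 9.6: the cube (footprint 16.5×16) is included at this height (area 264.00 mm²); the r=3 cylinder at (13.5, 14) contributes a regular 16-gon of circumradius 3 (area = (16/2)·3.000²·sin(360°/16) = 27.55 mm²); the r=9.5 cylinder at (8, 3) gives a regular 16-gon of circumradius 9.5 (constant along its height) (area = (16/2)·9.500²·sin(360°/16) = 276.30 mm²); Subtracting the remaining from the first: starting from the 16.5×16 cube (264.00 mm²), the r=3 cylinder at (13.5, 14) partially overlaps it — only the 24.64 mm² overlap (of its 27.55 mm²) is removed, clipping the outline; the r=9.5 cylinder at (8, 3) partially overlaps it — only the 180.62 mm² overlap (of its 276.30 mm²) is removed, clipping the outline — area = 58.74 mm². Checking containment: the cross-section at z = 9.6 is a subset of the cross-section at z = 9.3.

entirely on top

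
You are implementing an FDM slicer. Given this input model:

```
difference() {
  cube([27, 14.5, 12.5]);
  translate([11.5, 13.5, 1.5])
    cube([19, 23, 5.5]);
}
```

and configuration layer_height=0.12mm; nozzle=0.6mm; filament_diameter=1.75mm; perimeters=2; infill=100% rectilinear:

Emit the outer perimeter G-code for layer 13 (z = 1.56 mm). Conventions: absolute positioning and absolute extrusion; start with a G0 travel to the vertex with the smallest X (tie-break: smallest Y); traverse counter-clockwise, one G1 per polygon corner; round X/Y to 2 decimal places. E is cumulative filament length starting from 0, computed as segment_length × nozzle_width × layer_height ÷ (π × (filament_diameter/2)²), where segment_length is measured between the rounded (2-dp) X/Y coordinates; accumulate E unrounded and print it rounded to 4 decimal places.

G0 X0.00 Y0.00 Z1.56
G1 X27.00 Y0.00 E0.8082
G1 X27.00 Y13.50 E1.2123
G1 X11.50 Y13.50 E1.6763
G1 X11.50 Y14.50 E1.7062
G1 X0.00 Y14.50 E2.0505
G1 X0.00 Y0.00 E2.4845

At z = 1.56 mm: the cube is present — its section is the full 27×14.5 rectangle; the 19×23 cube at (11.5, 13.5) contributes its full rectangle; Taking the first minus the rest: starting from the 27×14.5 cube, the 19×23 cube at (11.5, 13.5) partially overlaps it — only the 15.50 mm² overlap (of its 437.00 mm²) is removed, clipping the outline — 1 connected region. The outline is a single polygon with 6 vertices. Extrusion per mm of travel: 0.6 × 0.12 / (π × 0.875²) = 0.029934. Accumulating E over each segment gives final E = 2.4845.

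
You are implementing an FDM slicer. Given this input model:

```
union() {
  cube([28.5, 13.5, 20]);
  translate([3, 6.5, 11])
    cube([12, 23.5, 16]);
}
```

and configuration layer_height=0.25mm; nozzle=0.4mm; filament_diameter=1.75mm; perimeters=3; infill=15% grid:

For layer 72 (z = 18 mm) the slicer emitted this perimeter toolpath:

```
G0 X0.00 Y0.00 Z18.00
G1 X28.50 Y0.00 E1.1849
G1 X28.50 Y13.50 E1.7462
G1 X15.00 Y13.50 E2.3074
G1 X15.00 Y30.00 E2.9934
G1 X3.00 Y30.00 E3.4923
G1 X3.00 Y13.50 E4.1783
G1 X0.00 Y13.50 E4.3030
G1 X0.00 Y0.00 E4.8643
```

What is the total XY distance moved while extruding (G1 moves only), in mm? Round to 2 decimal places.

117.00 mm

Sum the Euclidean lengths of each G1 segment: total = 117.00 mm.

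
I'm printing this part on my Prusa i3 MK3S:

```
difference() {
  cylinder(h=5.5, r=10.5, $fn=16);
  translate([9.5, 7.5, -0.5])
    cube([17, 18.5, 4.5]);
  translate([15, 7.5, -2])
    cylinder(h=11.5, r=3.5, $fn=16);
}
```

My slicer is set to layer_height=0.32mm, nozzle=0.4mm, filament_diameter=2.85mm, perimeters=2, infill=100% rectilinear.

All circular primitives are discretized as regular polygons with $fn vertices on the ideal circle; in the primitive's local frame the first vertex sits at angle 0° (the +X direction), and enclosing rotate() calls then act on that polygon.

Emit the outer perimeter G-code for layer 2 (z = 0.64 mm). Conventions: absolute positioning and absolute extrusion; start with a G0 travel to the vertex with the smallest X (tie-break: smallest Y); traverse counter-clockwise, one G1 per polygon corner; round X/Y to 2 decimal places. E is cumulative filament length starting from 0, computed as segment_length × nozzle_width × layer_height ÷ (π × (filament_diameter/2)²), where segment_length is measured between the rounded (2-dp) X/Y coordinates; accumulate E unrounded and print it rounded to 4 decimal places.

At z = 0.64 mm: the r=10.5 cylinder gives a regular 16-gon of circumradius 10.5 (constant along its height); the 17×18.5 cube at (9.5, 7.5) contributes its full rectangle; the r=3.5 cylinder at (15, 7.5) contributes a regular 16-gon of circumradius 3.5; After the difference (first − rest): starting from the r=10.5 cylinder, the 17×18.5 cube at (9.5, 7.5) misses the remaining region (no effect); the r=3.5 cylinder at (15, 7.5) misses the remaining region (no effect) — 1 connected region. The outline is a single polygon with 16 vertices. Extrusion per mm of travel: 0.4 × 0.32 / (π × 1.425²) = 0.020065. Accumulating E over each segment gives final E = 1.3150.

G0 X-10.50 Y0.00 Z0.64
G1 X-9.70 Y-4.02 E0.0822
G1 X-7.42 Y-7.42 E0.1644
G1 X-4.02 Y-9.70 E0.2465
G1 X0.00 Y-10.50 E0.3288
G1 X4.02 Y-9.70 E0.4110
G1 X7.42 Y-7.42 E0.4931
G1 X9.70 Y-4.02 E0.5753
G1 X10.50 Y0.00 E0.6575
G1 X9.70 Y4.02 E0.7398
G1 X7.42 Y7.42 E0.8219
G1 X4.02 Y9.70 E0.9040
G1 X0.00 Y10.50 E0.9863
G1 X-4.02 Y9.70 E1.0685
G1 X-7.42 Y7.42 E1.1507
G1 X-9.70 Y4.02 E1.2328
G1 X-10.50 Y0.00 E1.3150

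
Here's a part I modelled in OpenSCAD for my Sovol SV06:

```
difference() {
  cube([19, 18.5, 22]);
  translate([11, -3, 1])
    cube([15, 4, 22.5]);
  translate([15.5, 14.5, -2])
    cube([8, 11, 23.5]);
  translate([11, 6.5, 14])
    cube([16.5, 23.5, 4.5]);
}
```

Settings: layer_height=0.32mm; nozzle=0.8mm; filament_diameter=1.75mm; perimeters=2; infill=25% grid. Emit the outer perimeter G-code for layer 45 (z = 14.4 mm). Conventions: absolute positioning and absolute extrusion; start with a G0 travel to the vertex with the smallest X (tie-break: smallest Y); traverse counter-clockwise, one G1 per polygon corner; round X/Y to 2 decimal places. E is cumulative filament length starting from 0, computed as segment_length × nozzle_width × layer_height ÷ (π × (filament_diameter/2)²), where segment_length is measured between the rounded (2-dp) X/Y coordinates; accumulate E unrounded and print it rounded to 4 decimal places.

At z = 14.4 mm: the 19×18.5 cube contributes its full rectangle; the cube at (11, -3) (footprint 15×4) is included at this height; the cube at (15.5, 14.5) is present — its section is the full 8×11 rectangle; the cube at (11, 6.5) (footprint 16.5×23.5) is included at this height; Taking the first minus the rest: starting from the 19×18.5 cube, the 15×4 cube at (11, -3) partially overlaps it — only the 8.00 mm² overlap (of its 60.00 mm²) is removed, clipping the outline; the 8×11 cube at (15.5, 14.5) partially overlaps it — only the 14.00 mm² overlap (of its 88.00 mm²) is removed, clipping the outline; the 16.5×23.5 cube at (11, 6.5) partially overlaps it — only the 82.00 mm² overlap (of its 387.75 mm²) is removed, clipping the outline — 1 connected region. The outline is a single polygon with 8 vertices. Extrusion per mm of travel: 0.8 × 0.32 / (π × 0.875²) = 0.106432. Accumulating E over each segment gives final E = 7.9824.

G0 X0.00 Y0.00 Z14.40
G1 X11.00 Y0.00 E1.1708
G1 X11.00 Y1.00 E1.2772
G1 X19.00 Y1.00 E2.1286
G1 X19.00 Y6.50 E2.7140
G1 X11.00 Y6.50 E3.5655
G1 X11.00 Y18.50 E4.8427
G1 X0.00 Y18.50 E6.0134
G1 X0.00 Y0.00 E7.9824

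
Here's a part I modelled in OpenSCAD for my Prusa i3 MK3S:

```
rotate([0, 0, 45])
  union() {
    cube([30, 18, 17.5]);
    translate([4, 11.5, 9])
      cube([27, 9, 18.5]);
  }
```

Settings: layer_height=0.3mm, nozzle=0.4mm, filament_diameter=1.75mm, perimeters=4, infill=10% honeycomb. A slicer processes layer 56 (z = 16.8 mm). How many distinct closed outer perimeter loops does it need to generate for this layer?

At z = 16.8 mm: the 30×18 cube contributes its full rectangle; the cube at (4, 11.5) is present — its section is the full 27×9 rectangle; Combining (union): the regions partially overlap (shared area 169.00 mm²), so overlapping operands fuse into one piece — 1 connected region; (whole slice rotated 45° about Z — lengths, areas and connectivity unchanged). The result has 1 disconnected region.

1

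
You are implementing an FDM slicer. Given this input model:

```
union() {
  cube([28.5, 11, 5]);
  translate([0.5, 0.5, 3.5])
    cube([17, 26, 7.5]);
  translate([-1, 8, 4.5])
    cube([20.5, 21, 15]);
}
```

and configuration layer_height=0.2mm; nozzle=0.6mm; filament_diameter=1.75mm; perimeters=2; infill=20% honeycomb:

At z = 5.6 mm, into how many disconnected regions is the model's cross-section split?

1

At z = 5.6 mm: the cube does not reach this height (z outside [0, 5]); the cube at (0.5, 0.5) (footprint 17×26) is included at this height; the cube at (-1, 8) (footprint 20.5×21) is included at this height; Taking the union: the regions partially overlap (shared area 314.50 mm²), so overlapping operands fuse into one piece — 1 connected region. The result has 1 disconnected region.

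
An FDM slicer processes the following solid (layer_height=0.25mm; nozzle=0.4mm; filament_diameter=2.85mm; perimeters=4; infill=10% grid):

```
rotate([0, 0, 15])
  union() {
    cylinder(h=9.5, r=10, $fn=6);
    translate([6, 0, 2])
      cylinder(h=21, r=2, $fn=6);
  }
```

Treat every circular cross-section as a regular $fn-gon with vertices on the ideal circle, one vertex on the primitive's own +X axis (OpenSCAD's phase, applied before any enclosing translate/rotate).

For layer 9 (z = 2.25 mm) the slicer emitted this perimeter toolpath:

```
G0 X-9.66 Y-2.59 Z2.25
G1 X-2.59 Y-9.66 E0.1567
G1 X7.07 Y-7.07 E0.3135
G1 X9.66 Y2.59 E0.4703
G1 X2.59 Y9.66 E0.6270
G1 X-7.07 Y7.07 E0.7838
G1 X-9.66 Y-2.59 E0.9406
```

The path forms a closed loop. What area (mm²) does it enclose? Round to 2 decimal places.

259.82 mm²

Apply the shoelace formula to the sequence of (X, Y) vertices; enclosed area = 259.82 mm².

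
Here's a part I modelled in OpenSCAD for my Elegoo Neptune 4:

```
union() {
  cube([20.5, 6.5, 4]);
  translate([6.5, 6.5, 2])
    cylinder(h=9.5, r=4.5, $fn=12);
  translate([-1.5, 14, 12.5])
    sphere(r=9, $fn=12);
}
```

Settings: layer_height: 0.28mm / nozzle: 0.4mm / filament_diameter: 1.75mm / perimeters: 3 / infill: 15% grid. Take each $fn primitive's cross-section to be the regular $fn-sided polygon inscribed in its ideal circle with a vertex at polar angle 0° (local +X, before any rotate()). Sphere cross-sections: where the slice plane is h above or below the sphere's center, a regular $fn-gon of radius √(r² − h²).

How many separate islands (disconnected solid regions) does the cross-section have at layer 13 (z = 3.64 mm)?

At z = 3.64 mm: the cube is present — its section is the full 20.5×6.5 rectangle; the cylinder at (6.5, 6.5): section is a regular 12-gon, circumradius r=4.5; the r=9 sphere at (-1.5, 14) slices to a regular 12-gon of circumradius 1.581 (√(r²−h²) with h=8.86 from center); Combining (union): the regions partially overlap (shared area 30.38 mm²), so overlapping operands fuse into one piece — 2 connected regions. Overall, the cross-section has 2 separate islands. Island count = 2.

2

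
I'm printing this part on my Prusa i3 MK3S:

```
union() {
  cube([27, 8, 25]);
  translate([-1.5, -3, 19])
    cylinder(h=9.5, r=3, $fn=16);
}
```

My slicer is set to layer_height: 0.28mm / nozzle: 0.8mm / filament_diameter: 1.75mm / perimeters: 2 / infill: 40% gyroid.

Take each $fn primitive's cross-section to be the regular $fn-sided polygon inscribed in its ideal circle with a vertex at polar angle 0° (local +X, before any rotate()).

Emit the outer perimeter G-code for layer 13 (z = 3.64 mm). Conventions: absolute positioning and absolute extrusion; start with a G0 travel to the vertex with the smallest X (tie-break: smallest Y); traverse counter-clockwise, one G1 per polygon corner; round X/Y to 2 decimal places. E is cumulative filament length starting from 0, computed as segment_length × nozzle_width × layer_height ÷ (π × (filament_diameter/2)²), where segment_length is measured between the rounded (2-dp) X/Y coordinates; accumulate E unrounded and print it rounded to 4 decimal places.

G0 X0.00 Y0.00 Z3.64
G1 X27.00 Y0.00 E2.5145
G1 X27.00 Y8.00 E3.2595
G1 X0.00 Y8.00 E5.7740
G1 X0.00 Y0.00 E6.5190

At z = 3.64 mm: the cube is present — its section is the full 27×8 rectangle; the cylinder at (-1.5, -3) does not reach this height (z outside [19, 28.5]); Merging all regions: only the 27×8 cube is present, so the union is just that shape — 1 connected region. The outline is a single polygon with 4 vertices. Extrusion per mm of travel: 0.8 × 0.28 / (π × 0.875²) = 0.093128. Accumulating E over each segment gives final E = 6.5190.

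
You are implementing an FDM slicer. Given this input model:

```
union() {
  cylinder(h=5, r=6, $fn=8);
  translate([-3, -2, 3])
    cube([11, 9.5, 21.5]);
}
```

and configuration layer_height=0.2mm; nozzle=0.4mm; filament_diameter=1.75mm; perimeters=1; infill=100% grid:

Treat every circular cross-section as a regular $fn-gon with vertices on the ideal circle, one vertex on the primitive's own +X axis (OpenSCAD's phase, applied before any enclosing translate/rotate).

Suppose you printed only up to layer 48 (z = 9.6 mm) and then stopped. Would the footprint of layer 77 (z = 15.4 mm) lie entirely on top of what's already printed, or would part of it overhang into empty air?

Compare the two slices. At z = 9.6: the cylinder is absent (z outside [0, 5]); the cube at (-3, -2) (footprint 11×9.5) is included at this height (area 104.50 mm²); Merging all regions: only the 11×9.5 cube at (-3, -2) is present, so the union is just that shape — area = 104.50 mm². At z = 15.4: the cylinder does not reach this height (z outside [0, 5]); the cube at (-3, -2) is present — its section is the full 11×9.5 rectangle (area 104.50 mm²); Merging all regions: only the 11×9.5 cube at (-3, -2) is present, so the union is just that shape — area = 104.50 mm². Checking containment: the cross-section at z = 15.4 is a subset of the cross-section at z = 9.6.

entirely on top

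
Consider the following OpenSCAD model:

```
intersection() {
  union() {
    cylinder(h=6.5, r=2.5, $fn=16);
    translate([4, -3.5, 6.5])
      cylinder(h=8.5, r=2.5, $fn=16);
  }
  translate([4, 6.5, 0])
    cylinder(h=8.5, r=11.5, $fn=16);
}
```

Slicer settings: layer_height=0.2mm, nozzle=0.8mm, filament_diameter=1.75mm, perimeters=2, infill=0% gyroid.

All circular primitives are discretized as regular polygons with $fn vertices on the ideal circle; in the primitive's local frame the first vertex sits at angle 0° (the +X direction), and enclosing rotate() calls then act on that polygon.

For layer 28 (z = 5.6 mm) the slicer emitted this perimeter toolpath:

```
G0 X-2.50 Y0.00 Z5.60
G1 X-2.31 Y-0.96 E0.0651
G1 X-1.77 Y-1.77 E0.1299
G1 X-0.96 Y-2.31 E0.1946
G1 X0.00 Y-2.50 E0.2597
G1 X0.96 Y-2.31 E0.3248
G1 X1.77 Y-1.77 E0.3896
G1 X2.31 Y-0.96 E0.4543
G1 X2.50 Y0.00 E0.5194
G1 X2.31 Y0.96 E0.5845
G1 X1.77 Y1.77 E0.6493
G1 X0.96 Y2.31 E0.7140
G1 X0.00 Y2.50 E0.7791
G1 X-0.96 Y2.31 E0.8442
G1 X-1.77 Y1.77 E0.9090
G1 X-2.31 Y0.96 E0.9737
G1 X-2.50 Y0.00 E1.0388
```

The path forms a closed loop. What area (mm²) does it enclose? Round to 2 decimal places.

Apply the shoelace formula to the sequence of (X, Y) vertices; enclosed area = 19.16 mm².

19.16 mm²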